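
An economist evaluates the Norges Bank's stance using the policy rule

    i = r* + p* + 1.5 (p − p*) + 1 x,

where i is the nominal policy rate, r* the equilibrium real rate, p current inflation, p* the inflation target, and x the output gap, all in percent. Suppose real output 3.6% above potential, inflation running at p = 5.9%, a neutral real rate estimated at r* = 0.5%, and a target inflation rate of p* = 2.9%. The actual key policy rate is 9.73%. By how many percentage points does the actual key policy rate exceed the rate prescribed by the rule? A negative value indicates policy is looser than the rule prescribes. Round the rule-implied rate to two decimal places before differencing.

Output 3.6% above potential → x = 3.6.
i = 0.5 + 2.9 + 1.5 × (5.9 − 2.9) + 1 × 3.6
   = 0.5 + 2.9 + 4.5 + 3.6 = 11.50
Deviation = 9.73 − 11.50 = -1.77 pp.

-1.77 pp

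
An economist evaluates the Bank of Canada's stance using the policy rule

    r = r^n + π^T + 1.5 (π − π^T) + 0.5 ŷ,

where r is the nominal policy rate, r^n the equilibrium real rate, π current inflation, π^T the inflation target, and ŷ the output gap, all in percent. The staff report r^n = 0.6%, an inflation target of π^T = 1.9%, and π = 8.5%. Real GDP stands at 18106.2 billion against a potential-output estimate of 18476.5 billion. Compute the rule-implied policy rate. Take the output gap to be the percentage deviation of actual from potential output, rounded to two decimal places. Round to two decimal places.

11.40%

Output gap = 100 × (18106.2 − 18476.5) / 18476.5 = -2.00%.
r = 0.60 + 1.90 + 1.5 × (8.50 − 1.90) + 0.5 × (-2.00)
   = 0.60 + 1.9 + 9.9 − 1 = 11.40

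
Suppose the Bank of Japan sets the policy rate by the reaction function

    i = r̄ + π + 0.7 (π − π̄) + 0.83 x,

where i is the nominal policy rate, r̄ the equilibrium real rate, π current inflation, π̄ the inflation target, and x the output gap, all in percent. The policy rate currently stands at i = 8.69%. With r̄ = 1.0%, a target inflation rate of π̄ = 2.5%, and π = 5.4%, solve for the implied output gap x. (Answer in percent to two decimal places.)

0.83 x = 8.69 − 1.0 − 5.4 − 0.7 × (5.4 − 2.5) = 0.26
x = 0.26 / 0.83 = 0.31

0.31%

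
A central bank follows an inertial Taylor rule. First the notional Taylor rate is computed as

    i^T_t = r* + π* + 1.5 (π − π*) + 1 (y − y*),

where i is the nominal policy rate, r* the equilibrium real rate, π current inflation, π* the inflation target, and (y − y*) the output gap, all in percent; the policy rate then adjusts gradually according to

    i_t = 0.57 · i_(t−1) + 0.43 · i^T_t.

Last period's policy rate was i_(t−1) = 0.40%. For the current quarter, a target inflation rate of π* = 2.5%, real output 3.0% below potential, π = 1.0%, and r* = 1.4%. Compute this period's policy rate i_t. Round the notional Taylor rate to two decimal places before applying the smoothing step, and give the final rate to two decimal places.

-0.35%

Output 3.0% below potential → (y − y*) = -3.0.
i^T_t = 1.4 + 2.5 + 1.5 × (1.0 − 2.5) + 1 × (-3.0)
   = 1.4 + 2.5 − 2.25 − 3 = -1.35
i_t = 0.57 × 0.40 + 0.43 × (-1.35) = 0.228 − 0.5805 = -0.35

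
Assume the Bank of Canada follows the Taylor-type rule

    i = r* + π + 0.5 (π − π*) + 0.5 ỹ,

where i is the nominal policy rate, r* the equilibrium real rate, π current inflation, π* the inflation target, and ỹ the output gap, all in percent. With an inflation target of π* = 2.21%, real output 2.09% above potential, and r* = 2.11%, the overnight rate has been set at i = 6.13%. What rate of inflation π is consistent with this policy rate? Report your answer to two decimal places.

Output 2.09% above potential → ỹ = 2.09.
Collecting π: i = r* + (1 + 0.5) π − 0.5 π* + 0.5 ỹ
1.5 π = 6.13 − 2.11 + 0.5 × 2.21 − 0.5 × 2.09 = 4.08
π = 4.08 / 1.5 = 2.72

2.72%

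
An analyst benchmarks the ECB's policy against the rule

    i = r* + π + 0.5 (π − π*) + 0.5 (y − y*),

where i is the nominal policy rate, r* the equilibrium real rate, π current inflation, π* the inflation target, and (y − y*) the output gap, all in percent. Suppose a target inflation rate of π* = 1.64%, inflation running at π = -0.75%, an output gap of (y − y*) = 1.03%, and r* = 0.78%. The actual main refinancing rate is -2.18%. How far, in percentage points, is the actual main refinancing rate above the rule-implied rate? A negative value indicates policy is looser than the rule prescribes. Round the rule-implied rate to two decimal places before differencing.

i = 0.78 + (-0.75) + 0.5 × (-0.75 − 1.64) + 0.5 × 1.03
   = 0.78 − 0.75 − 1.195 + 0.515 = -0.65
Deviation = -2.18 − (-0.65) = -1.53 pp.

-1.53 pp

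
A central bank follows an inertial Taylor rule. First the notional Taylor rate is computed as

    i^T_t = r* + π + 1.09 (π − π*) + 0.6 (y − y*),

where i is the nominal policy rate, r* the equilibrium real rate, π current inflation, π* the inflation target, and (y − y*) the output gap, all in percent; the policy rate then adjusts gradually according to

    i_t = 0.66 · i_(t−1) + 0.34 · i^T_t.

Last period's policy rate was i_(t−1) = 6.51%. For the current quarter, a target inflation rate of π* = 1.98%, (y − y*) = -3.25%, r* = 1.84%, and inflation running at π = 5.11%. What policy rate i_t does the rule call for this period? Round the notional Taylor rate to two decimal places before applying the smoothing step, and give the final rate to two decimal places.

i^T_t = 1.84 + 5.11 + 1.09 × (5.11 − 1.98) + 0.6 × (-3.25)
   = 1.84 + 5.11 + 3.4117 − 1.95 = 8.41
i_t = 0.66 × 6.51 + 0.34 × 8.41 = 4.2966 + 2.8594 = 7.16

7.16%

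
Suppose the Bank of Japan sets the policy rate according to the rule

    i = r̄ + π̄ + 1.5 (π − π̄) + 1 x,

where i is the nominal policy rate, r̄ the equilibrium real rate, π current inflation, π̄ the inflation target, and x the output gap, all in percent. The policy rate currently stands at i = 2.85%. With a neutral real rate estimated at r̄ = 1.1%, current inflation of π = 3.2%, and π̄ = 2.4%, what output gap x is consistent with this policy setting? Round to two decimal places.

1 x = 2.85 − 1.1 − 2.4 − 1.5 × (3.2 − 2.4) = -1.85
x = -1.85 / 1 = -1.85

-1.85%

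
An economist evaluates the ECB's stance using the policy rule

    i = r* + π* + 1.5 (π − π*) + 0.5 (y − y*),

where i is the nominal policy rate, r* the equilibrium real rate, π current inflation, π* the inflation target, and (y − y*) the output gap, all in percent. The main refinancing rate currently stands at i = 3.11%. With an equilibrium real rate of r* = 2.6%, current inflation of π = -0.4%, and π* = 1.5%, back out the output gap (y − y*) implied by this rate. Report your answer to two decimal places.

3.72%

0.5 (y − y*) = 3.11 − 2.6 − 1.5 − 1.5 × ((-0.4) − 1.5) = 1.86
(y − y*) = 1.86 / 0.5 = 3.72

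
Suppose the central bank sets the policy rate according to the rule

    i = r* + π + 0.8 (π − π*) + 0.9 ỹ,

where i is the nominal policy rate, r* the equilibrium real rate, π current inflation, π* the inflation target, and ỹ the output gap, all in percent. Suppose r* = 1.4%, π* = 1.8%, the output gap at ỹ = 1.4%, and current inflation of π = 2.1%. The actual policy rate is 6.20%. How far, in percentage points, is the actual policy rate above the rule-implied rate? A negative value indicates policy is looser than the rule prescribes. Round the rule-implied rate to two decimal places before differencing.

i = 1.4 + 2.1 + 0.8 × (2.1 − 1.8) + 0.9 × 1.4
   = 1.4 + 2.1 + 0.24 + 1.26 = 5.00
Deviation = 6.20 − 5.00 = 1.20 pp.

1.20 pp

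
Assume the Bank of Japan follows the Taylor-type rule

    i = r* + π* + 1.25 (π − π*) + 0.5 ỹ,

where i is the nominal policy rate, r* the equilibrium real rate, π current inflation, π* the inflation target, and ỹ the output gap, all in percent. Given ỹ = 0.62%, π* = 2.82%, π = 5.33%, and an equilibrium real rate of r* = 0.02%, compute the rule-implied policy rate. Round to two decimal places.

i = 0.02 + 2.82 + 1.25 × (5.33 − 2.82) + 0.5 × 0.62
   = 0.02 + 2.82 + 3.1375 + 0.31 = 6.29

6.29%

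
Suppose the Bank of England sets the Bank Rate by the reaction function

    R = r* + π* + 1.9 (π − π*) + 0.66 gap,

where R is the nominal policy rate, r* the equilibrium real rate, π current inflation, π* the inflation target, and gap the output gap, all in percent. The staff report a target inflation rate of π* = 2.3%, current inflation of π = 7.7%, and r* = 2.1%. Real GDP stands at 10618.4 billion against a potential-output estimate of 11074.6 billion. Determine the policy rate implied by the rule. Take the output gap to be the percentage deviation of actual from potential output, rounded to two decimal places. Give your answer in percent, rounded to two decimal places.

11.94%

Output gap = 100 × (10618.4 − 11074.6) / 11074.6 = -4.12%.
R = 2.10 + 2.30 + 1.9 × (7.70 − 2.30) + 0.66 × (-4.12)
   = 2.10 + 2.3 + 10.26 − 2.7192 = 11.94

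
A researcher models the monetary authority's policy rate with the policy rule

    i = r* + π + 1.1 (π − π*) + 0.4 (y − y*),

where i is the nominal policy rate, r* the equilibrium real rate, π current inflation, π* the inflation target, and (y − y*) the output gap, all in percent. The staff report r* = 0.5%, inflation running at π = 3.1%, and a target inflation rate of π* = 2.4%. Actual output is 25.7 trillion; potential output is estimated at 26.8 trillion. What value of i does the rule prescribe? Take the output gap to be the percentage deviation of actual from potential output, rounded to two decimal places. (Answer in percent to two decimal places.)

2.73%

Output gap = 100 × (25.7 − 26.8) / 26.8 = -4.10%.
i = 0.50 + 3.10 + 1.1 × (3.10 − 2.40) + 0.4 × (-4.10)
   = 0.50 + 3.1 + 0.77 − 1.64 = 2.73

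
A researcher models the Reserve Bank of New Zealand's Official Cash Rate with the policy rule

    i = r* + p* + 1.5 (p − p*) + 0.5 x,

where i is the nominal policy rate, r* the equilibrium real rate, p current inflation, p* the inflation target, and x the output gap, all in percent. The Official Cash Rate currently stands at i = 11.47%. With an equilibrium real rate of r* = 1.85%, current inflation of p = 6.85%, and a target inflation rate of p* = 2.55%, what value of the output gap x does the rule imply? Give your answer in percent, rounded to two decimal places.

0.5 x = 11.47 − 1.85 − 2.55 − 1.5 × (6.85 − 2.55) = 0.62
x = 0.62 / 0.5 = 1.24

1.24%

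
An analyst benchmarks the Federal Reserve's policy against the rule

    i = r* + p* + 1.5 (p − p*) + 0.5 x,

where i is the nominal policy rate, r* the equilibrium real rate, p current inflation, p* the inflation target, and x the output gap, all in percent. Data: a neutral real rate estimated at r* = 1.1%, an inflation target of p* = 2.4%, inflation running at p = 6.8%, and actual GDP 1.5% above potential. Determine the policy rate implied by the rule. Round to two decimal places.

10.85%

Output 1.5% above potential → x = 1.5.
i = 1.1 + 2.4 + 1.5 × (6.8 − 2.4) + 0.5 × 1.5
   = 1.1 + 2.4 + 6.6 + 0.75 = 10.85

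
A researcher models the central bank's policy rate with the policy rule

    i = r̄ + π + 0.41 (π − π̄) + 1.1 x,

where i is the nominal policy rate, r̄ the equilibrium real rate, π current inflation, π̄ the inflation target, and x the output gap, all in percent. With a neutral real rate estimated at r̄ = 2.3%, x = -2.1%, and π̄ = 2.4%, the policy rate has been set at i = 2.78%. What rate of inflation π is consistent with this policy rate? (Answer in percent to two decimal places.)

Collecting π: i = r̄ + (1 + 0.41) π − 0.41 π̄ + 1.1 x
1.41 π = 2.78 − 2.3 + 0.41 × 2.4 − 1.1 × (-2.1) = 3.774
π = 3.774 / 1.41 = 2.68

2.68%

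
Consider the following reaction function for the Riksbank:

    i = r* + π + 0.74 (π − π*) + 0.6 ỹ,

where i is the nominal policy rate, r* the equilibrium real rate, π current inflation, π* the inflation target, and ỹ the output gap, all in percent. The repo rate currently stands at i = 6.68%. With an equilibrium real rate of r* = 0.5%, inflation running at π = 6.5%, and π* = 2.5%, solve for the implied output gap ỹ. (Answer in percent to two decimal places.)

0.6 ỹ = 6.68 − 0.5 − 6.5 − 0.74 × (6.5 − 2.5) = -3.28
ỹ = -3.28 / 0.6 = -5.47

-5.47%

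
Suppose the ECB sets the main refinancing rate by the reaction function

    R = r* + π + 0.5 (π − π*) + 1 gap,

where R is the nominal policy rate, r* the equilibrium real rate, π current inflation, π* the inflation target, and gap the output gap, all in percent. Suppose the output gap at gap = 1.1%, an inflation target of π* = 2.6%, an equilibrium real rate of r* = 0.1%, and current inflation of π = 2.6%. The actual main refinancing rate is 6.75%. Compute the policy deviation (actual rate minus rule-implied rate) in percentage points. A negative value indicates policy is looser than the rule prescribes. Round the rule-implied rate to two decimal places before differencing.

R = 0.1 + 2.6 + 0.5 × (2.6 − 2.6) + 1 × 1.1
   = 0.1 + 2.6 + 0 + 1.1 = 3.80
Deviation = 6.75 − 3.80 = 2.95 pp.

2.95 pp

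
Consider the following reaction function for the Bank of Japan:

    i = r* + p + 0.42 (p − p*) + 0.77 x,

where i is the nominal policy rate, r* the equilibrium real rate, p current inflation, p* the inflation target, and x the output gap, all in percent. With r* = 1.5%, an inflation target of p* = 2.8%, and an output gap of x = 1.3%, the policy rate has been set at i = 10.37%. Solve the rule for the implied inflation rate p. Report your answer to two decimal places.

Collecting p: i = r* + (1 + 0.42) p − 0.42 p* + 0.77 x
1.42 p = 10.37 − 1.5 + 0.42 × 2.8 − 0.77 × 1.3 = 9.045
p = 9.045 / 1.42 = 6.37

6.37%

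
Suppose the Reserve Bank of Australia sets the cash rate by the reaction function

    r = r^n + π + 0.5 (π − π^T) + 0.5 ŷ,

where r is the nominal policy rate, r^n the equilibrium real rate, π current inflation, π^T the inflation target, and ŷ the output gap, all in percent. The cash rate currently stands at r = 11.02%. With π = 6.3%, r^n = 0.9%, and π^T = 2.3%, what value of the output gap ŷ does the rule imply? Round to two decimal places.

0.5 ŷ = 11.02 − 0.9 − 6.3 − 0.5 × (6.3 − 2.3) = 1.82
ŷ = 1.82 / 0.5 = 3.64

3.64%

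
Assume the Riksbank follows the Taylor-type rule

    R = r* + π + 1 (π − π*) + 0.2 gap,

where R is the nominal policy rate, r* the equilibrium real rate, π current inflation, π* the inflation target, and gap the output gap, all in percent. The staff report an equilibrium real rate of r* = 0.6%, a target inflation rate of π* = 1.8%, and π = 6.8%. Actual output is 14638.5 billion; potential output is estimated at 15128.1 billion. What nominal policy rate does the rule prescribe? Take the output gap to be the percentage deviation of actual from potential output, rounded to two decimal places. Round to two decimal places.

Output gap = 100 × (14638.5 − 15128.1) / 15128.1 = -3.24%.
R = 0.60 + 6.80 + 1 × (6.80 − 1.80) + 0.2 × (-3.24)
   = 0.60 + 6.8 + 5 − 0.648 = 11.75

11.75%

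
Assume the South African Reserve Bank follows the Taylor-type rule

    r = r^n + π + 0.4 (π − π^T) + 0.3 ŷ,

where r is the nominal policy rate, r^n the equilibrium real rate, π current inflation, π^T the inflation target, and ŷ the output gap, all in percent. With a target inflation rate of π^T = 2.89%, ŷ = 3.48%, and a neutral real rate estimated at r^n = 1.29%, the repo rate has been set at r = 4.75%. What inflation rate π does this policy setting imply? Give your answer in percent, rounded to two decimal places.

2.55%

Collecting π: r = r^n + (1 + 0.4) π − 0.4 π^T + 0.3 ŷ
1.4 π = 4.75 − 1.29 + 0.4 × 2.89 − 0.3 × 3.48 = 3.572
π = 3.572 / 1.4 = 2.55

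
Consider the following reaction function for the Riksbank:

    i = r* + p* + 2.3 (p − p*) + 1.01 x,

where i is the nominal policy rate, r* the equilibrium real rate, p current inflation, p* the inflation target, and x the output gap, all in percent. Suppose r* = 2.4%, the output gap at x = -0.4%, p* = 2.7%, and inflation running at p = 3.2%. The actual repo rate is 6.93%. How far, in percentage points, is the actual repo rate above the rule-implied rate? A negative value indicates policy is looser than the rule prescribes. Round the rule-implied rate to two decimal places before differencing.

1.08 pp

i = 2.4 + 2.7 + 2.3 × (3.2 − 2.7) + 1.01 × (-0.4)
   = 2.4 + 2.7 + 1.15 − 0.404 = 5.85
Deviation = 6.93 − 5.85 = 1.08 pp.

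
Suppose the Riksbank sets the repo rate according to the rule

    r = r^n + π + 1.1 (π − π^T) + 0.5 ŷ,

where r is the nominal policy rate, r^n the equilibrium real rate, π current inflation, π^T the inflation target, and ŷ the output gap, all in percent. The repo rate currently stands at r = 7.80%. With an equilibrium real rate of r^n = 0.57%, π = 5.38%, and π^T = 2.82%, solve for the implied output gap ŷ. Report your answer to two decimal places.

-1.93%

0.5 ŷ = 7.80 − 0.57 − 5.38 − 1.1 × (5.38 − 2.82) = -0.966
ŷ = -0.966 / 0.5 = -1.93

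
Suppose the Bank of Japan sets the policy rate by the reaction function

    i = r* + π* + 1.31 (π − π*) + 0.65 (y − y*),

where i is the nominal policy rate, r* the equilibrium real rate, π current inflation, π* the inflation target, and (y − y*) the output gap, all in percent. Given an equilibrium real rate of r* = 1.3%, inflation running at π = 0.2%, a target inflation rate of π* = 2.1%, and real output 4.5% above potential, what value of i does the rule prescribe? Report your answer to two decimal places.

3.84%

Output 4.5% above potential → (y − y*) = 4.5.
i = 1.3 + 2.1 + 1.31 × (0.2 − 2.1) + 0.65 × 4.5
   = 1.3 + 2.1 − 2.489 + 2.925 = 3.84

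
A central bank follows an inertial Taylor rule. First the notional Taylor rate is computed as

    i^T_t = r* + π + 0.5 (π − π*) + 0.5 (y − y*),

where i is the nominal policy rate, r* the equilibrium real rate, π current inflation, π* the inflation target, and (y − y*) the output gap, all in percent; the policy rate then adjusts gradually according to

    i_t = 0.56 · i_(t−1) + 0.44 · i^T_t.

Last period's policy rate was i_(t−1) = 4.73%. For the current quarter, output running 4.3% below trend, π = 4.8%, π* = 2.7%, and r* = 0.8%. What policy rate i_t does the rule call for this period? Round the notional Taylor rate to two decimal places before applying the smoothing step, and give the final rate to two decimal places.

Output 4.3% below potential → (y − y*) = -4.3.
i^T_t = 0.8 + 4.8 + 0.5 × (4.8 − 2.7) + 0.5 × (-4.3)
   = 0.8 + 4.8 + 1.05 − 2.15 = 4.50
i_t = 0.56 × 4.73 + 0.44 × 4.50 = 2.6488 + 1.98 = 4.63

4.63%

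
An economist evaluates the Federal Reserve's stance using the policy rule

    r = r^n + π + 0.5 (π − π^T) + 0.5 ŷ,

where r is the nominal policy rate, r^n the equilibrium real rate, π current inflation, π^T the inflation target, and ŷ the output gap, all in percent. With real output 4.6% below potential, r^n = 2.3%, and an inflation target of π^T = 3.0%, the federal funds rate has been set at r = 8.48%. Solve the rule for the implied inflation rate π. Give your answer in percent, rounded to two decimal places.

6.65%

Output 4.6% below potential → ŷ = -4.6.
Collecting π: r = r^n + (1 + 0.5) π − 0.5 π^T + 0.5 ŷ
1.5 π = 8.48 − 2.3 + 0.5 × 3.0 − 0.5 × (-4.6) = 9.98
π = 9.98 / 1.5 = 6.65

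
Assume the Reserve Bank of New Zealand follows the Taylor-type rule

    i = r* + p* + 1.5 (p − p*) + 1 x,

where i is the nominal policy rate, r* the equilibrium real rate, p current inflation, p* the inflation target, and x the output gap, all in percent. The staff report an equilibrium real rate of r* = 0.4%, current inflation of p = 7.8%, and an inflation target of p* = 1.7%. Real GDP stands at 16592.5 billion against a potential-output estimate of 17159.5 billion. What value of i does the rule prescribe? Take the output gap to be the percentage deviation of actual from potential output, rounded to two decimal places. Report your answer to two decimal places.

Output gap = 100 × (16592.5 − 17159.5) / 17159.5 = -3.30%.
i = 0.40 + 1.70 + 1.5 × (7.80 − 1.70) + 1 × (-3.30)
   = 0.40 + 1.7 + 9.15 − 3.3 = 7.95

7.95%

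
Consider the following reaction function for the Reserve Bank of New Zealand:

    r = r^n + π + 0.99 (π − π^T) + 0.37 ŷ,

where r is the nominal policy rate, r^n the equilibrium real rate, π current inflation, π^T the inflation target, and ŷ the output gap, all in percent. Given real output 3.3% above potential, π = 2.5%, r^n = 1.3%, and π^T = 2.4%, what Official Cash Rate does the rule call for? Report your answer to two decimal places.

5.12%

Output 3.3% above potential → ŷ = 3.3.
r = 1.3 + 2.5 + 0.99 × (2.5 − 2.4) + 0.37 × 3.3
   = 1.3 + 2.5 + 0.099 + 1.221 = 5.12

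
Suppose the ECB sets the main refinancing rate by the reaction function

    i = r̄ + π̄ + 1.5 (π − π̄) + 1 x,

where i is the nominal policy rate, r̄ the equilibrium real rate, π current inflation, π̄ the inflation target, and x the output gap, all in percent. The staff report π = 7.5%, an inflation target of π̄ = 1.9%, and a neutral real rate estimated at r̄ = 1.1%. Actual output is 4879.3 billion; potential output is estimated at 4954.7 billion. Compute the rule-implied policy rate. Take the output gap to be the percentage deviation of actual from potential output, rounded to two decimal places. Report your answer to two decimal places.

Output gap = 100 × (4879.3 − 4954.7) / 4954.7 = -1.52%.
i = 1.10 + 1.90 + 1.5 × (7.50 − 1.90) + 1 × (-1.52)
   = 1.10 + 1.9 + 8.4 − 1.52 = 9.88

9.88%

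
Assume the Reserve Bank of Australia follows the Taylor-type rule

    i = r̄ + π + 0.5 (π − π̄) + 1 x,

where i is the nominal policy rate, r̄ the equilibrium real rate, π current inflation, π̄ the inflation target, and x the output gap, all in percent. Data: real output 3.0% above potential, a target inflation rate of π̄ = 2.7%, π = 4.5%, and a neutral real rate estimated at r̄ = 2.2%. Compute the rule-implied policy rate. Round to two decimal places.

Output 3.0% above potential → x = 3.0.
i = 2.2 + 4.5 + 0.5 × (4.5 − 2.7) + 1 × 3.0
   = 2.2 + 4.5 + 0.9 + 3 = 10.60

10.60%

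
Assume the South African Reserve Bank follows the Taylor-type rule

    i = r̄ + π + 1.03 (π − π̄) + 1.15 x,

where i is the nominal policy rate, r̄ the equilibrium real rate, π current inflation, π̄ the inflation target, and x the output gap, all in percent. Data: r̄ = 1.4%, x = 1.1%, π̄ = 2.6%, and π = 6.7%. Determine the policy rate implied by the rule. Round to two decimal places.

13.59%

i = 1.4 + 6.7 + 1.03 × (6.7 − 2.6) + 1.15 × 1.1
   = 1.4 + 6.7 + 4.223 + 1.265 = 13.59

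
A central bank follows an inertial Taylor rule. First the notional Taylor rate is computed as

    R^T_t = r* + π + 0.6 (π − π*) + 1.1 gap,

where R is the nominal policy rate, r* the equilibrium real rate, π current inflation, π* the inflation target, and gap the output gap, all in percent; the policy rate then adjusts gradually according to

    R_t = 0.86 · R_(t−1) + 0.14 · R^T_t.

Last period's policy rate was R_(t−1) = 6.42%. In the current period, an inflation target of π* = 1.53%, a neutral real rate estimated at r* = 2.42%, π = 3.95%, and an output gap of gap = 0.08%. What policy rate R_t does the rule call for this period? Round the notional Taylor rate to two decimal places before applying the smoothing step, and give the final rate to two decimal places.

6.63%

R^T_t = 2.42 + 3.95 + 0.6 × (3.95 − 1.53) + 1.1 × 0.08
   = 2.42 + 3.95 + 1.452 + 0.088 = 7.91
R_t = 0.86 × 6.42 + 0.14 × 7.91 = 5.5212 + 1.1074 = 6.63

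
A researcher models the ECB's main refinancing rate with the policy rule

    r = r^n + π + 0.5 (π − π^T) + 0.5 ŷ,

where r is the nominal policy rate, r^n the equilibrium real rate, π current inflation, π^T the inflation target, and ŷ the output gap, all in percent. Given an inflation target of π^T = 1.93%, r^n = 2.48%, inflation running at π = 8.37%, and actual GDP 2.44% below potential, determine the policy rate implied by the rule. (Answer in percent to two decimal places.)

Output 2.44% below potential → ŷ = -2.44.
r = 2.48 + 8.37 + 0.5 × (8.37 − 1.93) + 0.5 × (-2.44)
   = 2.48 + 8.37 + 3.22 − 1.22 = 12.85

12.85%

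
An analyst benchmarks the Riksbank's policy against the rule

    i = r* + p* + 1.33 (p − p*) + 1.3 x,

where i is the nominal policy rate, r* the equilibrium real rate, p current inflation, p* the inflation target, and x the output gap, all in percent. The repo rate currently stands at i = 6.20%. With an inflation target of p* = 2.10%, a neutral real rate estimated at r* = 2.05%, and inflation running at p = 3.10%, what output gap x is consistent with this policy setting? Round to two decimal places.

1.3 x = 6.20 − 2.05 − 2.10 − 1.33 × (3.10 − 2.10) = 0.72
x = 0.72 / 1.3 = 0.55

0.55%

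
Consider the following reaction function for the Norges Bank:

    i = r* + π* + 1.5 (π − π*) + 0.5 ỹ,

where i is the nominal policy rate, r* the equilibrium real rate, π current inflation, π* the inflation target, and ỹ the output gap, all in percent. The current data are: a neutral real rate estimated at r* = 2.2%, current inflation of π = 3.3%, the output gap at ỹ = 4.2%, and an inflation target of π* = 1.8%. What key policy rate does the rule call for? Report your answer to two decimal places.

i = 2.2 + 1.8 + 1.5 × (3.3 − 1.8) + 0.5 × 4.2
   = 2.2 + 1.8 + 2.25 + 2.1 = 8.35

8.35%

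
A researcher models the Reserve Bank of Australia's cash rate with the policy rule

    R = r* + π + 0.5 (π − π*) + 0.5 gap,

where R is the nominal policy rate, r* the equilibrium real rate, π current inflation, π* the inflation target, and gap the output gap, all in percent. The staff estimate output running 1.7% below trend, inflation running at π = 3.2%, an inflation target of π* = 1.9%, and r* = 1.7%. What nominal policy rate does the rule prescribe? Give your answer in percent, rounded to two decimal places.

Output 1.7% below potential → gap = -1.7.
R = 1.7 + 3.2 + 0.5 × (3.2 − 1.9) + 0.5 × (-1.7)
   = 1.7 + 3.2 + 0.65 − 0.85 = 4.70

4.70%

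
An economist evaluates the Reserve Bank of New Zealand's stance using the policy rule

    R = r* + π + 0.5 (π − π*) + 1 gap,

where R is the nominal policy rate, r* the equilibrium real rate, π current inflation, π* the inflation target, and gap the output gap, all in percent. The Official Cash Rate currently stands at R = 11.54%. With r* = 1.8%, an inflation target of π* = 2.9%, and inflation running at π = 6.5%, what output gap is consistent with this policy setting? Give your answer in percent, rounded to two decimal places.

1.44%

1 gap = 11.54 − 1.8 − 6.5 − 0.5 × (6.5 − 2.9) = 1.44
gap = 1.44 / 1 = 1.44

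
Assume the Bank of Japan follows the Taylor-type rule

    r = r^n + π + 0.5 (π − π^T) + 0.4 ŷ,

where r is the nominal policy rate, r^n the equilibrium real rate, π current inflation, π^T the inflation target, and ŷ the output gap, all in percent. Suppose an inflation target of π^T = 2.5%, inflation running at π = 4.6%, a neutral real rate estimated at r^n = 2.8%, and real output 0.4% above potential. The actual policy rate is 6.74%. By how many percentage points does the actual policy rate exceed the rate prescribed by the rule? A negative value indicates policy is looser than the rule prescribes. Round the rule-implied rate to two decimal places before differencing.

-1.87 pp

Output 0.4% above potential → ŷ = 0.4.
r = 2.8 + 4.6 + 0.5 × (4.6 − 2.5) + 0.4 × 0.4
   = 2.8 + 4.6 + 1.05 + 0.16 = 8.61
Deviation = 6.74 − 8.61 = -1.87 pp.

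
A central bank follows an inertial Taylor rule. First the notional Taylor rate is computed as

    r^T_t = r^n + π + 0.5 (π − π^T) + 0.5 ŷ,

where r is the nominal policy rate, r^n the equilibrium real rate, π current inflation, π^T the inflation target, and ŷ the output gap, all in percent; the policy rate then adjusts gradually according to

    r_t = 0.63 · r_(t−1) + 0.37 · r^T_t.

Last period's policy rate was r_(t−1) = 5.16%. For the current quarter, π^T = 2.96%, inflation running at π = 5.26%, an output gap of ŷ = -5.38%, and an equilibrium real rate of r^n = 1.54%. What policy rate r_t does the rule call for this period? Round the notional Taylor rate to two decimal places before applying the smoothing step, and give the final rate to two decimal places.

r^T_t = 1.54 + 5.26 + 0.5 × (5.26 − 2.96) + 0.5 × (-5.38)
   = 1.54 + 5.26 + 1.15 − 2.69 = 5.26
r_t = 0.63 × 5.16 + 0.37 × 5.26 = 3.2508 + 1.9462 = 5.20

5.20%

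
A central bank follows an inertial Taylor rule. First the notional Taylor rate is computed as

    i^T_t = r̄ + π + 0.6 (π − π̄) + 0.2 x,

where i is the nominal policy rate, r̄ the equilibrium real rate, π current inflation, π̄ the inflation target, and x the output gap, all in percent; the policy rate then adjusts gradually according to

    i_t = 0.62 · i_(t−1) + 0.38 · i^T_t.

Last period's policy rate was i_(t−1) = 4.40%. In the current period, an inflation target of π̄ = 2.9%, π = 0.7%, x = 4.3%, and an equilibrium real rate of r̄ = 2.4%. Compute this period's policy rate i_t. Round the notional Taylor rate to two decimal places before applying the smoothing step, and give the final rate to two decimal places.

i^T_t = 2.4 + 0.7 + 0.6 × (0.7 − 2.9) + 0.2 × 4.3
   = 2.4 + 0.7 − 1.32 + 0.86 = 2.64
i_t = 0.62 × 4.40 + 0.38 × 2.64 = 2.728 + 1.0032 = 3.73

3.73%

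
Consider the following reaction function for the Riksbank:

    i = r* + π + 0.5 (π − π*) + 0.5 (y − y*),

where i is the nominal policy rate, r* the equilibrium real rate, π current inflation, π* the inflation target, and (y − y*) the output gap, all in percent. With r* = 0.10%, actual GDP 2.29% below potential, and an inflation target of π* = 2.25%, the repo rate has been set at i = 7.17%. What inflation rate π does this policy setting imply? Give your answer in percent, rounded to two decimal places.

Output 2.29% below potential → (y − y*) = -2.29.
Collecting π: i = r* + (1 + 0.5) π − 0.5 π* + 0.5 (y − y*)
1.5 π = 7.17 − 0.10 + 0.5 × 2.25 − 0.5 × (-2.29) = 9.34
π = 9.34 / 1.5 = 6.23

6.23%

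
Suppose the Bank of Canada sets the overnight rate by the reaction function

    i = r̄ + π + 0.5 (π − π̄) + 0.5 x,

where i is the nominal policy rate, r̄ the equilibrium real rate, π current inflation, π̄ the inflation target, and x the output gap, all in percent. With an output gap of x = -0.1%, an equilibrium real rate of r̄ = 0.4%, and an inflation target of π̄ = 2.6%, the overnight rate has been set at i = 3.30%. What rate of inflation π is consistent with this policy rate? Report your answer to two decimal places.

Collecting π: i = r̄ + (1 + 0.5) π − 0.5 π̄ + 0.5 x
1.5 π = 3.30 − 0.4 + 0.5 × 2.6 − 0.5 × (-0.1) = 4.25
π = 4.25 / 1.5 = 2.83

2.83%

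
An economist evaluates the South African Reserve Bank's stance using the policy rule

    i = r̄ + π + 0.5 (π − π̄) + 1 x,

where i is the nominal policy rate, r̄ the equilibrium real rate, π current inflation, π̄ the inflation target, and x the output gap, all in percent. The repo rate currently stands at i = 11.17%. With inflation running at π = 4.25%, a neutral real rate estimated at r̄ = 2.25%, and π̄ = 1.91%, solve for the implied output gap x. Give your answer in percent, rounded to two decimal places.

1 x = 11.17 − 2.25 − 4.25 − 0.5 × (4.25 − 1.91) = 3.5
x = 3.5 / 1 = 3.50

3.50%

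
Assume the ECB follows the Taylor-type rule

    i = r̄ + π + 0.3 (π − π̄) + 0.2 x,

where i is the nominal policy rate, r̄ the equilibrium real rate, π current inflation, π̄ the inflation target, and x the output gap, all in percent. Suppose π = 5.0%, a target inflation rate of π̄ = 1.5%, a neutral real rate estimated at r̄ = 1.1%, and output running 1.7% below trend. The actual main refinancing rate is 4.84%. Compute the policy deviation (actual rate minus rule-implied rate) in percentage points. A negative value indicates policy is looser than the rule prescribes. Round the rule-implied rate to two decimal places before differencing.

Output 1.7% below potential → x = -1.7.
i = 1.1 + 5.0 + 0.3 × (5.0 − 1.5) + 0.2 × (-1.7)
   = 1.1 + 5 + 1.05 − 0.34 = 6.81
Deviation = 4.84 − 6.81 = -1.97 pp.

-1.97 pp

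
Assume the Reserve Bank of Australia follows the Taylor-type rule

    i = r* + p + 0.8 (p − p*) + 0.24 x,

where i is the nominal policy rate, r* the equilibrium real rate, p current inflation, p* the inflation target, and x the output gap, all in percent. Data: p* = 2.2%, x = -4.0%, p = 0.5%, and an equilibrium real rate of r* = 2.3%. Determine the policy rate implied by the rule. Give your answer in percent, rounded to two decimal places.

i = 2.3 + 0.5 + 0.8 × (0.5 − 2.2) + 0.24 × (-4.0)
   = 2.3 + 0.5 − 1.36 − 0.96 = 0.48

0.48%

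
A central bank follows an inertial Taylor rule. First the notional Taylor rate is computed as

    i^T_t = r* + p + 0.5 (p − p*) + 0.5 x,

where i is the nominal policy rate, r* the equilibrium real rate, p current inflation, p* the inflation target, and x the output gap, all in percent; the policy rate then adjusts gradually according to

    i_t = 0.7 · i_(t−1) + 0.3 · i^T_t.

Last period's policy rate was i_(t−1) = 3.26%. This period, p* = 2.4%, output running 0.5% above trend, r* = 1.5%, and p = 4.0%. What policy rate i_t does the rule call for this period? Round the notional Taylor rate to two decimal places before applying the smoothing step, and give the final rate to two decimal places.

4.25%

Output 0.5% above potential → x = 0.5.
i^T_t = 1.5 + 4.0 + 0.5 × (4.0 − 2.4) + 0.5 × 0.5
   = 1.5 + 4 + 0.8 + 0.25 = 6.55
i_t = 0.7 × 3.26 + 0.3 × 6.55 = 2.282 + 1.965 = 4.25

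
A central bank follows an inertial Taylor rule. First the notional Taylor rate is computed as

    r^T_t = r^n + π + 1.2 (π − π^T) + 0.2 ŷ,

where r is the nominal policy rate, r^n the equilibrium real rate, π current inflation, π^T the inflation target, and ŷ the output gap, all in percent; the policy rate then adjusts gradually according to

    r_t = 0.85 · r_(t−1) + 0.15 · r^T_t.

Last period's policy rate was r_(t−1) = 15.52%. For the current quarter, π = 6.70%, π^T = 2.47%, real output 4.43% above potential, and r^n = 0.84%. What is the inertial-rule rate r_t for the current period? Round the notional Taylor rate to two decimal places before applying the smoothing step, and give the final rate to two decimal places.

15.22%

Output 4.43% above potential → ŷ = 4.43.
r^T_t = 0.84 + 6.70 + 1.2 × (6.70 − 2.47) + 0.2 × 4.43
   = 0.84 + 6.7 + 5.076 + 0.886 = 13.50
r_t = 0.85 × 15.52 + 0.15 × 13.50 = 13.192 + 2.025 = 15.22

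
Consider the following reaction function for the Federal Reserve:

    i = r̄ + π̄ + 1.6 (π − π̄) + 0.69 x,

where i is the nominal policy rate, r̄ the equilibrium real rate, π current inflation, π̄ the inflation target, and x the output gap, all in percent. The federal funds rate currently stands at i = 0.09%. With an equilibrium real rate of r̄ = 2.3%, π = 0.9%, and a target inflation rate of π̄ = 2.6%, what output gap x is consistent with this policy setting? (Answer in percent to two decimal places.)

-3.03%

0.69 x = 0.09 − 2.3 − 2.6 − 1.6 × (0.9 − 2.6) = -2.09
x = -2.09 / 0.69 = -3.03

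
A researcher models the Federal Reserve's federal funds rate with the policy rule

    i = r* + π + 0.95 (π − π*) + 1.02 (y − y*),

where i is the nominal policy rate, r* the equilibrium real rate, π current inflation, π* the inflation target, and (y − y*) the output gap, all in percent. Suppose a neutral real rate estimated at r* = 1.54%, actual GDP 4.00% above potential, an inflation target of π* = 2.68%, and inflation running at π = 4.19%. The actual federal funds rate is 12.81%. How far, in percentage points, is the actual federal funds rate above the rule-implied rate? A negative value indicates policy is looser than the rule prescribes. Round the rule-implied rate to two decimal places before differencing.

1.57 pp

Output 4.00% above potential → (y − y*) = 4.00.
i = 1.54 + 4.19 + 0.95 × (4.19 − 2.68) + 1.02 × 4.00
   = 1.54 + 4.19 + 1.4345 + 4.08 = 11.24
Deviation = 12.81 − 11.24 = 1.57 pp.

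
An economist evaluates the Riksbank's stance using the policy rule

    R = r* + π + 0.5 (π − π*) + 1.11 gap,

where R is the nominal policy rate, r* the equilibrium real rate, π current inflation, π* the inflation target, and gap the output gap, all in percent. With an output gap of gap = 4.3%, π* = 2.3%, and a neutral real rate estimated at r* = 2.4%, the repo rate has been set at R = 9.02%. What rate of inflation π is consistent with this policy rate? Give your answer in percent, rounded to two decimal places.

2.00%

Collecting π: R = r* + (1 + 0.5) π − 0.5 π* + 1.11 gap
1.5 π = 9.02 − 2.4 + 0.5 × 2.3 − 1.11 × 4.3 = 2.997
π = 2.997 / 1.5 = 2.00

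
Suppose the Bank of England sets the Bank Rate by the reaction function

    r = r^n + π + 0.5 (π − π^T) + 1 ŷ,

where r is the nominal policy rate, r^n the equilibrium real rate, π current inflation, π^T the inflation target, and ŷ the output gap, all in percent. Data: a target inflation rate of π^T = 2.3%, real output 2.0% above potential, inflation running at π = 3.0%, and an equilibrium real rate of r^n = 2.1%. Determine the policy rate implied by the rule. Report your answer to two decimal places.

7.45%

Output 2.0% above potential → ŷ = 2.0.
r = 2.1 + 3.0 + 0.5 × (3.0 − 2.3) + 1 × 2.0
   = 2.1 + 3 + 0.35 + 2 = 7.45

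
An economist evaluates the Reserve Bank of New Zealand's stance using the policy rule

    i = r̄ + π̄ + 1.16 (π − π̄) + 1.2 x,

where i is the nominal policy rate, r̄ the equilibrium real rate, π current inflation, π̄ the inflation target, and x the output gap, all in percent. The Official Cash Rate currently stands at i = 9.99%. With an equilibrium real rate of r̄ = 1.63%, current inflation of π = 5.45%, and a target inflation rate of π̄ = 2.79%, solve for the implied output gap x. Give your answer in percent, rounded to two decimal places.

1.2 x = 9.99 − 1.63 − 2.79 − 1.16 × (5.45 − 2.79) = 2.4844
x = 2.4844 / 1.2 = 2.07

2.07%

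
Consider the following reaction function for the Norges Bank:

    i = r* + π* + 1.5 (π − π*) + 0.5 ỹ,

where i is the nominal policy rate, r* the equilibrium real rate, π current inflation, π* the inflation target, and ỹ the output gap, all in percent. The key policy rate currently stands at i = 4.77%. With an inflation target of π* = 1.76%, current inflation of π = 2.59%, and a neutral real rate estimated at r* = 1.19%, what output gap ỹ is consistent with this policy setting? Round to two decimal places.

1.15%

0.5 ỹ = 4.77 − 1.19 − 1.76 − 1.5 × (2.59 − 1.76) = 0.575
ỹ = 0.575 / 0.5 = 1.15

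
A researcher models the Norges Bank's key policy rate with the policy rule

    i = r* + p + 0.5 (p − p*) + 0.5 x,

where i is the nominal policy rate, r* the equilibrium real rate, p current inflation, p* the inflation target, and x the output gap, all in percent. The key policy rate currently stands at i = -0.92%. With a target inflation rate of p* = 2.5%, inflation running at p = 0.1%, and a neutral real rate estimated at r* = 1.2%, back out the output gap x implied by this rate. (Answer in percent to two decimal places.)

-2.04%

0.5 x = -0.92 − 1.2 − 0.1 − 0.5 × (0.1 − 2.5) = -1.02
x = -1.02 / 0.5 = -2.04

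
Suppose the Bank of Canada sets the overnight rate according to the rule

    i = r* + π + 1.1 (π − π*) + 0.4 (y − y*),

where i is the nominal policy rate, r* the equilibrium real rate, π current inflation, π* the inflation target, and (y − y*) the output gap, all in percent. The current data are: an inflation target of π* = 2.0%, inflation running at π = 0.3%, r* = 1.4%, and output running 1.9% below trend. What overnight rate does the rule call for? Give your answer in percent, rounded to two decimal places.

Output 1.9% below potential → (y − y*) = -1.9.
i = 1.4 + 0.3 + 1.1 × (0.3 − 2.0) + 0.4 × (-1.9)
   = 1.4 + 0.3 − 1.87 − 0.76 = -0.93

-0.93%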